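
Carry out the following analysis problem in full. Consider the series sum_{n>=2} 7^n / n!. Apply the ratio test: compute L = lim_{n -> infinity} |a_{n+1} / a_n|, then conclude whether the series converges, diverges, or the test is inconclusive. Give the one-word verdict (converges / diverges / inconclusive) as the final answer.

Let a_n denote the general term. Form the ratio a_{n+1}/a_n and simplify:
a_{n+1}/a_n = 7/(n + 1)
Take the limit as n -> infinity: L = 0.
Since L = 0 < 1, the ratio test implies the series converges.

converges


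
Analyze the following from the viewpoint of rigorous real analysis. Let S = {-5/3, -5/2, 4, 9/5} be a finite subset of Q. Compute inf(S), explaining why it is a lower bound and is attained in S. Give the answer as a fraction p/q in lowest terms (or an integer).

S is finite, so inf(S) = min(S).
Sorted increasing:
-5/2, -5/3, 9/5, 4
The extremum is -5/2.
For every x in S, x >= -5/2. And -5/2 is in S, so it is attained.
Therefore inf(S) = -5/2.

-5/2


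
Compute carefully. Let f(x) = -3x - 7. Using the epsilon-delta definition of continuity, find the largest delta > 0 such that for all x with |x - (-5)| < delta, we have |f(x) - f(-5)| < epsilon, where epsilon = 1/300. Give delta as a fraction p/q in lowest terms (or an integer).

We compute f(-5) = -3*(-5) - 7 = 8.
|f(x) - f(-5)| = |-3x - 7 - (8)| = |-3(x - (-5))| = 3|x - (-5)|.
We need 3|x - (-5)| < 1/300, i.e. |x - (-5)| < 1/300 / 3 = 1/900.
So any delta <= 1/900 works. Conversely, if delta > 1/900, then x = -5 + 1/900 satisfies |x - (-5)| = 1/900 < delta but |f(x) - f(-5)| = 3 * 1/900 = 1/300, which is not < 1/300; so no larger delta works.
Hence the largest such delta is 1/900.

1/900


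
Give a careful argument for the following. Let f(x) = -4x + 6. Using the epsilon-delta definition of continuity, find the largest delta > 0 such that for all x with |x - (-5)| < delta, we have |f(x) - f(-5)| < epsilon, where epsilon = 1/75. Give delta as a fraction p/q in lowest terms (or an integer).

We compute f(-5) = -4*(-5) + 6 = 26.
|f(x) - f(-5)| = |-4x + 6 - (26)| = |-4(x - (-5))| = 4|x - (-5)|.
We need 4|x - (-5)| < 1/75, i.e. |x - (-5)| < 1/75 / 4 = 1/300.
So any delta <= 1/300 works. Conversely, if delta > 1/300, then x = -5 + 1/300 satisfies |x - (-5)| = 1/300 < delta but |f(x) - f(-5)| = 4 * 1/300 = 1/75, which is not < 1/75; so no larger delta works.
Hence the largest such delta is 1/300.

1/300


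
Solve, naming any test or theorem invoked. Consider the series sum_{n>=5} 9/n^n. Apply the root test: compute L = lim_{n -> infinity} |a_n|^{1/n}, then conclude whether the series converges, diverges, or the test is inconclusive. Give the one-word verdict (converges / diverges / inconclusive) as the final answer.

Let a_n denote the general term. Form |a_n|^(1/n) and simplify:
|a_n|^(1/n) = 3^(2/n)/n
Take the limit as n -> infinity: L = 0.
Since L = 0 < 1, the root test implies convergence.

converges


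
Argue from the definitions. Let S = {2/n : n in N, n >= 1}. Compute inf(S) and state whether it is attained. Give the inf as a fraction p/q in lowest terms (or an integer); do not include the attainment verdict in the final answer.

Analysis:
- Values: 2, 1, 2/3, 1/2, ... strictly decreasing.
- The maximum is 2 (n=1); sup = 2 (attained).
- The set is bounded below by 0; 2/n -> 0 so 0 is the greatest lower bound.
- 0 is not in the set, so inf = 0 is not attained.
Conclusion: inf(S) = 0, not attained in S.

0


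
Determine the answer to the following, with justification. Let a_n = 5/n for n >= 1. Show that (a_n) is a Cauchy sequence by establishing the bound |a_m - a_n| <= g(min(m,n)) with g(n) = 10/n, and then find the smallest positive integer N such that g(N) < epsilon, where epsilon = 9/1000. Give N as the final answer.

For any m, n >= 1, by the triangle inequality:
|a_m - a_n| = |5/m - 5/n| <= 5*1/m + 5*1/n <= 10/min(m,n).
So g(n) = 10/n bounds the Cauchy difference. Since g(n) -> 0, (a_n) is Cauchy.
Now solve g(N) < 9/1000: 10/N < 9/1000 <=> N > 10 / (9/1000) = 10000/9.
The smallest integer strictly greater than 10000/9 is N = 1112.
Check: g(1112) = 10/1112 = 5/556 < 9/1000; g(1111) = 10/1111 >= 9/1000. So N = 1112.

1112


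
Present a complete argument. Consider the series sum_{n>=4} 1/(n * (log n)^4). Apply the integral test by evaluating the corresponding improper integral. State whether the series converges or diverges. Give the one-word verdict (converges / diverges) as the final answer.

Let f(x) = 1/(x*log(x)^4). Then f is positive, continuous, and decreasing on [4, infinity), so the integral test applies.
Compute the improper integral int_{4}^infinity f(x) dx:
  antiderivative F(x) = -1/(3*log(x)^3).
  F(x) -> 0 as x -> infinity.  int = 0 - F(4) = 1/(3*log(4)^3) < infinity. By the integral test, the series converges.

converges


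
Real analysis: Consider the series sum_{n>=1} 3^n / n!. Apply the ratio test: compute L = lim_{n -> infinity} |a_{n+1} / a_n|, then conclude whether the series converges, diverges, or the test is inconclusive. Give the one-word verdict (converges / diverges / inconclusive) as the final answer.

Let a_n denote the general term. Form the ratio a_{n+1}/a_n and simplify:
a_{n+1}/a_n = 3/(n + 1)
Take the limit as n -> infinity: L = 0.
Since L = 0 < 1, the ratio test implies the series converges.

converges


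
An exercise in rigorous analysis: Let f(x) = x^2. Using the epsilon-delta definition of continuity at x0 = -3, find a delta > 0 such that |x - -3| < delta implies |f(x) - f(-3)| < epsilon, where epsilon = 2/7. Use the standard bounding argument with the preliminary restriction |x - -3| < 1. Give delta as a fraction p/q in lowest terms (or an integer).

Factor: |x^2 - (-3)^2| = |x - -3| * |x + -3|.
Impose |x - -3| < 1 first. Then |x + -3| = |(x - -3) + 2*(-3)| <= |x - -3| + 2*|-3| < 1 + 6 = 7.
So |x^2 - (-3)^2| < delta * 7.
We need delta * 7 <= 2/7, i.e. delta <= 2/7/7 = 2/49.
Since 2/49 < 1, this is tighter than 1; take delta = 2/49.
So delta = 2/49 works.

2/49


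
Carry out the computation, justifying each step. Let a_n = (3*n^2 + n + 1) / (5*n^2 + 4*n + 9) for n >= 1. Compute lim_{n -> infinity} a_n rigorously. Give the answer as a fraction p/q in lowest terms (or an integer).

Divide numerator and denominator by n^2, the highest power:
numerator / n^2 = 3 + 1/n + n^(-2)
denominator / n^2 = 5 + 4/n + 9/n^2
As n -> infinity, all terms of the form c/n^k (k >= 1) tend to 0.
So numerator / n^2 -> 3 and denominator / n^2 -> 5.
Therefore lim a_n = 3/5.

3/5


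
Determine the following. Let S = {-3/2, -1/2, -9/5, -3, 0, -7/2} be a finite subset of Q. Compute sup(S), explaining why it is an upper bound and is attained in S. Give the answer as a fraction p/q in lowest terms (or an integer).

S is finite, so sup(S) = max(S).
Sorted decreasing:
0, -1/2, -3/2, -9/5, -3, -7/2
The extremum is 0.
For every x in S, x <= 0. And 0 is in S, so it is attained.
Therefore sup(S) = 0.

0


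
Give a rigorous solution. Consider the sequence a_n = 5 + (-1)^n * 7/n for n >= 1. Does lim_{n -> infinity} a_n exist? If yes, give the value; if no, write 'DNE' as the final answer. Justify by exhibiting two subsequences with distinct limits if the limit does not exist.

Examine the behaviour of a_n along subsequences.
Even-n subsequence a_{2k} = 5 + 7/(2k) -> 5. Odd-n subsequence a_{2k+1} = 5 - 7/(2k+1) -> 5. Both tend to 5, which suggests the limit is 5; verify directly.
|a_n - 5| = |(-1)^n * 7/n| = 7/n for every n >= 1.
Given epsilon > 0, choose a positive integer N > 7/epsilon. Then for all n >= N, |a_n - 5| = 7/n <= 7/N < epsilon.
So by the definition of the limit, lim a_n exists and equals 5.

5


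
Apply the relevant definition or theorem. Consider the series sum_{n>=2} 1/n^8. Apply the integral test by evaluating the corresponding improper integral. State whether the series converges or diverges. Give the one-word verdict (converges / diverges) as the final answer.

Let f(x) = x^(-8). Then f is positive, continuous, and decreasing on [2, infinity), so the integral test applies.
Compute the improper integral int_{2}^infinity f(x) dx:
  antiderivative F(x) = -1/(7*x^7).
  As x -> infinity, F(x) -> 0 (since p = 8 > 1).
  So int = F(infinity) - F(2) = 0 - (-1/896) = 1/896.
  Finite, so by the integral test, the series converges.

converges


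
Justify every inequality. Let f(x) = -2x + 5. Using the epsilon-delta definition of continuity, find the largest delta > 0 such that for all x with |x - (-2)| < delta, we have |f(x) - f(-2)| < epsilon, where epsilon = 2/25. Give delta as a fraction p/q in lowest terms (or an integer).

We compute f(-2) = -2*(-2) + 5 = 9.
|f(x) - f(-2)| = |-2x + 5 - (9)| = |-2(x - (-2))| = 2|x - (-2)|.
We need 2|x - (-2)| < 2/25, i.e. |x - (-2)| < 2/25 / 2 = 1/25.
So any delta <= 1/25 works. Conversely, if delta > 1/25, then x = -2 + 1/25 satisfies |x - (-2)| = 1/25 < delta but |f(x) - f(-2)| = 2 * 1/25 = 2/25, which is not < 2/25; so no larger delta works.
Hence the largest such delta is 1/25.

1/25


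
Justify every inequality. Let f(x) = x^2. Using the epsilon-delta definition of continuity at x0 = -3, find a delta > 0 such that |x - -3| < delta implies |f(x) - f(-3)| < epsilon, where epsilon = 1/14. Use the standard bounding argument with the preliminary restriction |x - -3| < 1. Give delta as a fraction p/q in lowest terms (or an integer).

Factor: |x^2 - (-3)^2| = |x - -3| * |x + -3|.
Impose |x - -3| < 1 first. Then |x + -3| = |(x - -3) + 2*(-3)| <= |x - -3| + 2*|-3| < 1 + 6 = 7.
So |x^2 - (-3)^2| < delta * 7.
We need delta * 7 <= 1/14, i.e. delta <= 1/14/7 = 1/98.
Since 1/98 < 1, this is tighter than 1; take delta = 1/98.
So delta = 1/98 works.

1/98


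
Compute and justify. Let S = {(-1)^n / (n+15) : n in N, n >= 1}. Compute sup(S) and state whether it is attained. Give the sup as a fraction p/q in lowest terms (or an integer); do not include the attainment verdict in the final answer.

Analysis:
- Values: -1/16, 1/17, -1/18, 1/19, -1/20, ...
- Positive terms (even n): 1/(2+15), 1/(4+15), ... decreasing -> max = 1/17 (n=2).
- Negative terms (odd n): -1/(1+15), -1/(3+15), ... increasing -> min = -1/16 (n=1).
- So sup = 1/17 (attained at n=2); inf = -1/16 (attained at n=1).
Conclusion: sup(S) = 1/17, attained in S.

1/17


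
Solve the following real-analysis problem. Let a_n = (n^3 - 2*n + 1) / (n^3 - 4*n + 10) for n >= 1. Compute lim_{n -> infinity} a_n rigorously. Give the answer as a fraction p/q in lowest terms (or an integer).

Divide numerator and denominator by n^3, the highest power:
numerator / n^3 = 1 - 2/n^2 + n^(-3)
denominator / n^3 = 1 - 4/n^2 + 10/n^3
As n -> infinity, all terms of the form c/n^k (k >= 1) tend to 0.
So numerator / n^3 -> 1 and denominator / n^3 -> 1.
Therefore lim a_n = 1.

1


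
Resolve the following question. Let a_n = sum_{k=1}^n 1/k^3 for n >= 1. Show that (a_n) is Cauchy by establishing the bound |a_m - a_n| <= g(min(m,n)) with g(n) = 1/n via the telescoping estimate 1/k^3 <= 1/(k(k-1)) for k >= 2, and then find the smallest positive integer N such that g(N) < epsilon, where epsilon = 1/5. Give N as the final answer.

For m > n >= 1: |a_m - a_n| = sum_{k=n+1}^m 1/k^3.
Use 1/k^3 <= 1/(k(k-1)) = 1/(k-1) - 1/k for k >= 2 (which holds since k^3 >= k^2 >= k(k-1) for k >= 2):
sum_{k=n+1}^m 1/k^3 <= sum_{k=n+1}^m (1/(k-1) - 1/k) = 1/n - 1/m <= 1/n.
By symmetry the same bound holds with n,m swapped, so |a_m - a_n| <= 1/min(m,n) = g(min(m,n)). Since g(n) -> 0, (a_n) is Cauchy.
Now solve g(N) < 1/5: 1/N < 1/5 <=> N > 1/(1/5) = 5.
The smallest integer strictly greater than 5 is N = 6.
Check: g(6) = 1/6 < 1/5; g(5) = 1/5 >= 1/5. So N = 6.

6


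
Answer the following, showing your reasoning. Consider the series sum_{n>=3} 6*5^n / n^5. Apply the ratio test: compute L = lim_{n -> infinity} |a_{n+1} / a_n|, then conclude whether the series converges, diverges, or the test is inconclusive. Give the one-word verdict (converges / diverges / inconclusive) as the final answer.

Let a_n denote the general term. Form the ratio a_{n+1}/a_n and simplify:
a_{n+1}/a_n = 5*n^5/(n + 1)^5
Take the limit as n -> infinity: L = 5.
Since L = 5 > 1 (or L = infinity), the ratio test implies the series diverges.

diverges


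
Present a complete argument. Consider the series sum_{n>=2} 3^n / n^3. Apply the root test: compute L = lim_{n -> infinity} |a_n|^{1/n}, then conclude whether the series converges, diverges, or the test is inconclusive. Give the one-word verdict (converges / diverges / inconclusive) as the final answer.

Let a_n denote the general term. Form |a_n|^(1/n) and simplify:
|a_n|^(1/n) = 3/n^(3/n)
Take the limit as n -> infinity: L = 3.
Since L = 3 > 1, the root test implies divergence.

diverges


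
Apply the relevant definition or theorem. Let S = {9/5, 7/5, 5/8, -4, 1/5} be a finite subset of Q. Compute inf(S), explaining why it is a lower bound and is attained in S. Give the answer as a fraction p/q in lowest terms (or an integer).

S is finite, so inf(S) = min(S).
Sorted increasing:
-4, 1/5, 5/8, 7/5, 9/5
The extremum is -4.
For every x in S, x >= -4. And -4 is in S, so it is attained.
Therefore inf(S) = -4.

-4


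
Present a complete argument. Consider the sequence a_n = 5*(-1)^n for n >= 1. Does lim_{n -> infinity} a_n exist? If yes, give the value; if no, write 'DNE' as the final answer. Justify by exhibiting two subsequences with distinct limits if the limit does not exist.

Examine the behaviour of a_n along subsequences.
Even-n subsequence a_{2k} = 5 -> 5. Odd-n subsequence a_{2k+1} = -5 -> -5.
Since these two subsequential limits are 5 and -5, distinct, the full sequence cannot converge (a convergent sequence has all subsequences tending to the same limit). So lim a_n does not exist.

DNE


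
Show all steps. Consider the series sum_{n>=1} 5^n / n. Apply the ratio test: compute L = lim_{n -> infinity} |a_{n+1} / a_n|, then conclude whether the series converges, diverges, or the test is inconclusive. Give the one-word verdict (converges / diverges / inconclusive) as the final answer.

Let a_n denote the general term. Form the ratio a_{n+1}/a_n and simplify:
a_{n+1}/a_n = 5*n/(n + 1)
Take the limit as n -> infinity: L = 5.
Since L = 5 > 1 (or L = infinity), the ratio test implies the series diverges.

diverges


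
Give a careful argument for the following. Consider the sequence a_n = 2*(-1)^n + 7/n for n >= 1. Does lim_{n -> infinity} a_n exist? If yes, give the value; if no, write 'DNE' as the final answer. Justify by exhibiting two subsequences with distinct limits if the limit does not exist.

Examine the behaviour of a_n along subsequences.
a_{2k} = 2 + 7/(2k) -> 2. a_{2k+1} = -2 + 7/(2k+1) -> -2.
Since these two subsequential limits are 2 and -2, distinct, the full sequence cannot converge (a convergent sequence has all subsequences tending to the same limit). So lim a_n does not exist.

DNE


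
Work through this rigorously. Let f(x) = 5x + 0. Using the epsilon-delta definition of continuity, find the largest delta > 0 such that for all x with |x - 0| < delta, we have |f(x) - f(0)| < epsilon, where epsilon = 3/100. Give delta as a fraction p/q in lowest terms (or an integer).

We compute f(0) = 5*(0) + 0 = 0.
|f(x) - f(0)| = |5x + 0 - (0)| = |5(x - 0)| = 5|x - 0|.
We need 5|x - 0| < 3/100, i.e. |x - 0| < 3/100 / 5 = 3/500.
So any delta <= 3/500 works. Conversely, if delta > 3/500, then x = 0 + 3/500 satisfies |x - 0| = 3/500 < delta but |f(x) - f(0)| = 5 * 3/500 = 3/100, which is not < 3/100; so no larger delta works.
Hence the largest such delta is 3/500.

3/500


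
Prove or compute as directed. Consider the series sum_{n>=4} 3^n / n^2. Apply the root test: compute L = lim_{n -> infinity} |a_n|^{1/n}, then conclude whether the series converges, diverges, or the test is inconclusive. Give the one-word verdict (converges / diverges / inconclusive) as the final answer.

Let a_n denote the general term. Form |a_n|^(1/n) and simplify:
|a_n|^(1/n) = 3/n^(2/n)
Take the limit as n -> infinity: L = 3.
Since L = 3 > 1, the root test implies divergence.

diverges


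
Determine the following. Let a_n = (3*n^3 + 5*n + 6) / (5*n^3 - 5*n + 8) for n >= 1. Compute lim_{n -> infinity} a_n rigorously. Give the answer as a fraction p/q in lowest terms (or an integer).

Divide numerator and denominator by n^3, the highest power:
numerator / n^3 = 3 + 5/n^2 + 6/n^3
denominator / n^3 = 5 - 5/n^2 + 8/n^3
As n -> infinity, all terms of the form c/n^k (k >= 1) tend to 0.
So numerator / n^3 -> 3 and denominator / n^3 -> 5.
Therefore lim a_n = 3/5.

3/5


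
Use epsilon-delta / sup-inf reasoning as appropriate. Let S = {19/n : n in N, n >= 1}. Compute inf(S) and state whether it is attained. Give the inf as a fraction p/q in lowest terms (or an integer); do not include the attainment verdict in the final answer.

Analysis:
- Values: 19, 19/2, 19/3, 19/4, ... strictly decreasing.
- The maximum is 19 (n=1); sup = 19 (attained).
- The set is bounded below by 0; 19/n -> 0 so 0 is the greatest lower bound.
- 0 is not in the set, so inf = 0 is not attained.
Conclusion: inf(S) = 0, not attained in S.

0


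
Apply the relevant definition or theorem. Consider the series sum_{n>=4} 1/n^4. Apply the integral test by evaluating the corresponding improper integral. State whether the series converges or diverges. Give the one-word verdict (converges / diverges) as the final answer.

Let f(x) = x^(-4). Then f is positive, continuous, and decreasing on [4, infinity), so the integral test applies.
Compute the improper integral int_{4}^infinity f(x) dx:
  antiderivative F(x) = -1/(3*x^3).
  As x -> infinity, F(x) -> 0 (since p = 4 > 1).
  So int = F(infinity) - F(4) = 0 - (-1/192) = 1/192.
  Finite, so by the integral test, the series converges.

converges


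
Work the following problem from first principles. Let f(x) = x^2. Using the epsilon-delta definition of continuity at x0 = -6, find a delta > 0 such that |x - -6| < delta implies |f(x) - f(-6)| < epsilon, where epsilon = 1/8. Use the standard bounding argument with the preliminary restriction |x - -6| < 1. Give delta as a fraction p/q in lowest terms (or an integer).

Factor: |x^2 - (-6)^2| = |x - -6| * |x + -6|.
Impose |x - -6| < 1 first. Then |x + -6| = |(x - -6) + 2*(-6)| <= |x - -6| + 2*|-6| < 1 + 12 = 13.
So |x^2 - (-6)^2| < delta * 13.
We need delta * 13 <= 1/8, i.e. delta <= 1/8/13 = 1/104.
Since 1/104 < 1, this is tighter than 1; take delta = 1/104.
So delta = 1/104 works.

1/104


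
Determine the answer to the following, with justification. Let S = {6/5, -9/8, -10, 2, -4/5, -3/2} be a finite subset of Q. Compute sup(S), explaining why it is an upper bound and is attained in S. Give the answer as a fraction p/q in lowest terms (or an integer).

S is finite, so sup(S) = max(S).
Sorted decreasing:
2, 6/5, -4/5, -9/8, -3/2, -10
The extremum is 2.
For every x in S, x <= 2. And 2 is in S, so it is attained.
Therefore sup(S) = 2.

2


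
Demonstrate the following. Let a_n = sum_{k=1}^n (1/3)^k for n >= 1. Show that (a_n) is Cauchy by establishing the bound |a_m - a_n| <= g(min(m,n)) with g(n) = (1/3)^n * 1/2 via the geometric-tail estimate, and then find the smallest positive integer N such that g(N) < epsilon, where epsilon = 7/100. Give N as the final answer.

For m > n >= 1: |a_m - a_n| = sum_{k=n+1}^m (1/3)^k < sum_{k=n+1}^infinity (1/3)^k = (1/3)^(n+1) / (1 - 1/3) = (1/3)^n * (1/3) * (3/2) = (1/3)^n * 1/2.
So g(n) = (1/3)^n / 2. Since g(n) -> 0, (a_n) is Cauchy.
Now solve g(N) < 7/100: (1/3)^N / 2 < 7/100 <=> 3^N > 1 / (2 * 7/100) = 50/7.
Check powers of 3: 3^1 = 3 <= 50/7, 3^2 = 9 > 50/7.
So the smallest such N is 2. Check: g(2) = 1/(2 * 9) = 1/18 < 7/100.

2


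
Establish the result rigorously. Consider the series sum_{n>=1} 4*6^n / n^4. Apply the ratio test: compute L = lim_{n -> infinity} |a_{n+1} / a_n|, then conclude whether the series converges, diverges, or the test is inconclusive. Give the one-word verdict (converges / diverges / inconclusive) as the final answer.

Let a_n denote the general term. Form the ratio a_{n+1}/a_n and simplify:
a_{n+1}/a_n = 6*n^4/(n + 1)^4
Take the limit as n -> infinity: L = 6.
Since L = 6 > 1 (or L = infinity), the ratio test implies the series diverges.

diverges


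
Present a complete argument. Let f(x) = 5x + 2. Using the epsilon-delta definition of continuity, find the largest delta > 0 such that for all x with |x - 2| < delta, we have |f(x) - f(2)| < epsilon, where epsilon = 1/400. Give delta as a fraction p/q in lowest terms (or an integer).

We compute f(2) = 5*(2) + 2 = 12.
|f(x) - f(2)| = |5x + 2 - (12)| = |5(x - 2)| = 5|x - 2|.
We need 5|x - 2| < 1/400, i.e. |x - 2| < 1/400 / 5 = 1/2000.
So any delta <= 1/2000 works. Conversely, if delta > 1/2000, then x = 2 + 1/2000 satisfies |x - 2| = 1/2000 < delta but |f(x) - f(2)| = 5 * 1/2000 = 1/400, which is not < 1/400; so no larger delta works.
Hence the largest such delta is 1/2000.

1/2000


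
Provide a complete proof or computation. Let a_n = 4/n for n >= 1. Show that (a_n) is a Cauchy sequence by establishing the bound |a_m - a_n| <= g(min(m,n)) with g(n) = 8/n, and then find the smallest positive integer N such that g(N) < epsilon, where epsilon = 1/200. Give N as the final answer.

For any m, n >= 1, by the triangle inequality:
|a_m - a_n| = |4/m - 4/n| <= 4*1/m + 4*1/n <= 8/min(m,n).
So g(n) = 8/n bounds the Cauchy difference. Since g(n) -> 0, (a_n) is Cauchy.
Now solve g(N) < 1/200: 8/N < 1/200 <=> N > 8 / (1/200) = 1600.
The smallest integer strictly greater than 1600 is N = 1601.
Check: g(1601) = 8/1601 = 8/1601 < 1/200; g(1600) = 1/200 >= 1/200. So N = 1601.

1601


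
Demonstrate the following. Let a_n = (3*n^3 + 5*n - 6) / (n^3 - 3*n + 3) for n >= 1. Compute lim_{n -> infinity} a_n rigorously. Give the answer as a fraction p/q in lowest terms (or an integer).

Divide numerator and denominator by n^3, the highest power:
numerator / n^3 = 3 + 5/n^2 - 6/n^3
denominator / n^3 = 1 - 3/n^2 + 3/n^3
As n -> infinity, all terms of the form c/n^k (k >= 1) tend to 0.
So numerator / n^3 -> 3 and denominator / n^3 -> 1.
Therefore lim a_n = 3.

3


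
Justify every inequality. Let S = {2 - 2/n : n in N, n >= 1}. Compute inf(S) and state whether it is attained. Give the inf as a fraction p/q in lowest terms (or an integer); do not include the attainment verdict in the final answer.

Analysis:
- Values: 0, 1, 4/3, 3/2, ... strictly increasing.
- Minimum is 0 (n=1); inf = 0 (attained).
- 2 - 2/n -> 2 from below; sup = 2, not attained.
Conclusion: inf(S) = 0, attained in S.

0


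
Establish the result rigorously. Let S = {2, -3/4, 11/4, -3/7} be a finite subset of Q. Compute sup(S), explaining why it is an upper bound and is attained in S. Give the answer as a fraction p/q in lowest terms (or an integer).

S is finite, so sup(S) = max(S).
Sorted decreasing:
11/4, 2, -3/7, -3/4
The extremum is 11/4.
For every x in S, x <= 11/4. And 11/4 is in S, so it is attained.
Therefore sup(S) = 11/4.

11/4


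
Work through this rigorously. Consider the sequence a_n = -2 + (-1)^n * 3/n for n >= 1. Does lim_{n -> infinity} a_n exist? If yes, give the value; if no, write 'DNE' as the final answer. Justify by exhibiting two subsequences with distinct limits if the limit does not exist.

Examine the behaviour of a_n along subsequences.
Even-n subsequence a_{2k} = -2 + 3/(2k) -> -2. Odd-n subsequence a_{2k+1} = -2 - 3/(2k+1) -> -2. Both tend to -2, which suggests the limit is -2; verify directly.
|a_n - (-2)| = |(-1)^n * 3/n| = 3/n for every n >= 1.
Given epsilon > 0, choose a positive integer N > 3/epsilon. Then for all n >= N, |a_n - (-2)| = 3/n <= 3/N < epsilon.
So by the definition of the limit, lim a_n exists and equals -2.

-2


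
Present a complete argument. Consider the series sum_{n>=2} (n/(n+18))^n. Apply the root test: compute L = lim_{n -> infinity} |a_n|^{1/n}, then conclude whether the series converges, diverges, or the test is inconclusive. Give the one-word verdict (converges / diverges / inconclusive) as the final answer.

Let a_n denote the general term. Form |a_n|^(1/n) and simplify:
|a_n|^(1/n) = n/(n + 18)
Take the limit as n -> infinity: L = 1.
Since L = 1, the root test is inconclusive. (In fact a_n = (n/(n+18))^n -> e^(-18) != 0, so the nth-term test shows divergence; but the root test itself gives no conclusion.)

inconclusive


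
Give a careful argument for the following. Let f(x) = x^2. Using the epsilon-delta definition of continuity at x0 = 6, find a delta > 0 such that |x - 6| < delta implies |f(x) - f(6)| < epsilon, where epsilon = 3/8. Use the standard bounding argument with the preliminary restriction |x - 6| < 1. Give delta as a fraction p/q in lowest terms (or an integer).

Factor: |x^2 - (6)^2| = |x - 6| * |x + 6|.
Impose |x - 6| < 1 first. Then |x + 6| = |(x - 6) + 2*(6)| <= |x - 6| + 2*|6| < 1 + 12 = 13.
So |x^2 - (6)^2| < delta * 13.
We need delta * 13 <= 3/8, i.e. delta <= 3/8/13 = 3/104.
Since 3/104 < 1, this is tighter than 1; take delta = 3/104.
So delta = 3/104 works.

3/104


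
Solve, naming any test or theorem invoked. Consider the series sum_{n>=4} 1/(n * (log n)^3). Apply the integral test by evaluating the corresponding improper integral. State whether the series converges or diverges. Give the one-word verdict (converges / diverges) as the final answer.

Let f(x) = 1/(x*log(x)^3). Then f is positive, continuous, and decreasing on [4, infinity), so the integral test applies.
Compute the improper integral int_{4}^infinity f(x) dx:
  antiderivative F(x) = -1/(2*log(x)^2).
  F(x) -> 0 as x -> infinity.  int = 0 - F(4) = 1/(2*log(4)^2) < infinity. By the integral test, the series converges.

converges


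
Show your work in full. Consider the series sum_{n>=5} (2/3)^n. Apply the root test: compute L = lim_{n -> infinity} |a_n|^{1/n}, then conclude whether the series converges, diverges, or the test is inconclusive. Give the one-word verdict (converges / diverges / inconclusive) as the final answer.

Let a_n denote the general term. Form |a_n|^(1/n) and simplify:
|a_n|^(1/n) = 2/3
Take the limit as n -> infinity: L = 2/3.
Since L = 2/3 < 1, the root test implies convergence.

converges


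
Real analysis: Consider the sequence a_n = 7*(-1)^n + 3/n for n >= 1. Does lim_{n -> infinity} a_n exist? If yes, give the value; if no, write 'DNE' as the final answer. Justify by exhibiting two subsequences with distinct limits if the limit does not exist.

Examine the behaviour of a_n along subsequences.
a_{2k} = 7 + 3/(2k) -> 7. a_{2k+1} = -7 + 3/(2k+1) -> -7.
Since these two subsequential limits are 7 and -7, distinct, the full sequence cannot converge (a convergent sequence has all subsequences tending to the same limit). So lim a_n does not exist.

DNE


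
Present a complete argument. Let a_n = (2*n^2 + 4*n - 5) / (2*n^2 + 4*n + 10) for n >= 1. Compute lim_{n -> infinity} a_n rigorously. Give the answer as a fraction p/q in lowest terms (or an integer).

Divide numerator and denominator by n^2, the highest power:
numerator / n^2 = 2 + 4/n - 5/n^2
denominator / n^2 = 2 + 4/n + 10/n^2
As n -> infinity, all terms of the form c/n^k (k >= 1) tend to 0.
So numerator / n^2 -> 2 and denominator / n^2 -> 2.
Therefore lim a_n = 1.

1


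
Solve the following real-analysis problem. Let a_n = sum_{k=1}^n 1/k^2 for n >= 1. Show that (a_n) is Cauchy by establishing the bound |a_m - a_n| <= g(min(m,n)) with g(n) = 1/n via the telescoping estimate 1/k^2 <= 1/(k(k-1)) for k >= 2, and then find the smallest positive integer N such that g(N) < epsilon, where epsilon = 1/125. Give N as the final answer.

For m > n >= 1: |a_m - a_n| = sum_{k=n+1}^m 1/k^2.
Use 1/k^2 <= 1/(k(k-1)) = 1/(k-1) - 1/k for k >= 2:
sum_{k=n+1}^m 1/k^2 <= sum_{k=n+1}^m (1/(k-1) - 1/k) = 1/n - 1/m <= 1/n.
By symmetry the same bound holds with n,m swapped, so |a_m - a_n| <= 1/min(m,n) = g(min(m,n)). Since g(n) -> 0, (a_n) is Cauchy.
Now solve g(N) < 1/125: 1/N < 1/125 <=> N > 1/(1/125) = 125.
The smallest integer strictly greater than 125 is N = 126.
Check: g(126) = 1/126 < 1/125; g(125) = 1/125 >= 1/125. So N = 126.

126


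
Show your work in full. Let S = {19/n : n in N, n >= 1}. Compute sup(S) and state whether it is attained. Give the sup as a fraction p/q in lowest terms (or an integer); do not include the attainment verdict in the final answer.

Analysis:
- Values: 19, 19/2, 19/3, 19/4, ... strictly decreasing.
- The maximum is 19 (n=1); sup = 19 (attained).
- The set is bounded below by 0; 19/n -> 0 so 0 is the greatest lower bound.
- 0 is not in the set, so inf = 0 is not attained.
Conclusion: sup(S) = 19, attained in S.

19


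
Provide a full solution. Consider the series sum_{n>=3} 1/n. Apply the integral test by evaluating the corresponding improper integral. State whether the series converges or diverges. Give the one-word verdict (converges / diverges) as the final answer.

Let f(x) = 1/x. Then f is positive, continuous, and decreasing on [3, infinity), so the integral test applies.
Compute the improper integral int_{3}^infinity f(x) dx:
  antiderivative F(x) = log(x).
  As x -> infinity, log(x) -> infinity.
  So int = infinity - log(3) = infinity. By the integral test, the series diverges.

diverges


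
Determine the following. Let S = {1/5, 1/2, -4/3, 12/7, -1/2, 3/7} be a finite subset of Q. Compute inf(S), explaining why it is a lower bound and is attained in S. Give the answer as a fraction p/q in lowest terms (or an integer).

S is finite, so inf(S) = min(S).
Sorted increasing:
-4/3, -1/2, 1/5, 3/7, 1/2, 12/7
The extremum is -4/3.
For every x in S, x >= -4/3. And -4/3 is in S, so it is attained.
Therefore inf(S) = -4/3.

-4/3


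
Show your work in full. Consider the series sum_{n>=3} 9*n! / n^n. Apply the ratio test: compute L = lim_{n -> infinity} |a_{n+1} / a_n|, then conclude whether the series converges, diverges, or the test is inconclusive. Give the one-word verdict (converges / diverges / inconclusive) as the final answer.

Let a_n denote the general term. Form the ratio a_{n+1}/a_n and simplify:
a_{n+1}/a_n = (n/(n + 1))^n
Take the limit as n -> infinity: L = exp(-1).
Since L = exp(-1) < 1, the ratio test implies the series converges.

converges


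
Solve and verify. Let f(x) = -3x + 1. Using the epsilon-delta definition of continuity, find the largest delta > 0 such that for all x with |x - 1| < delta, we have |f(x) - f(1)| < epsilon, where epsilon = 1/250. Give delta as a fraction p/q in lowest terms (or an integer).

We compute f(1) = -3*(1) + 1 = -2.
|f(x) - f(1)| = |-3x + 1 - (-2)| = |-3(x - 1)| = 3|x - 1|.
We need 3|x - 1| < 1/250, i.e. |x - 1| < 1/250 / 3 = 1/750.
So any delta <= 1/750 works. Conversely, if delta > 1/750, then x = 1 + 1/750 satisfies |x - 1| = 1/750 < delta but |f(x) - f(1)| = 3 * 1/750 = 1/250, which is not < 1/250; so no larger delta works.
Hence the largest such delta is 1/750.

1/750


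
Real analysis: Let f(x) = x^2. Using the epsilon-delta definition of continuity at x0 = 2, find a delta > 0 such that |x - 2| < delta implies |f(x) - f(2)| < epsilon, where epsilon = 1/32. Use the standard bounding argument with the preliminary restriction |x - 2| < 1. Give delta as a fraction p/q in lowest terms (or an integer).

Factor: |x^2 - (2)^2| = |x - 2| * |x + 2|.
Impose |x - 2| < 1 first. Then |x + 2| = |(x - 2) + 2*(2)| <= |x - 2| + 2*|2| < 1 + 4 = 5.
So |x^2 - (2)^2| < delta * 5.
We need delta * 5 <= 1/32, i.e. delta <= 1/32/5 = 1/160.
Since 1/160 < 1, this is tighter than 1; take delta = 1/160.
So delta = 1/160 works.

1/160


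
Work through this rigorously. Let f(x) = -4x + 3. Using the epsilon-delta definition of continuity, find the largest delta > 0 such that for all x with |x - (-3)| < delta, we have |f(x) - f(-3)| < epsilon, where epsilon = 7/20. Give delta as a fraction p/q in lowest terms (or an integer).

We compute f(-3) = -4*(-3) + 3 = 15.
|f(x) - f(-3)| = |-4x + 3 - (15)| = |-4(x - (-3))| = 4|x - (-3)|.
We need 4|x - (-3)| < 7/20, i.e. |x - (-3)| < 7/20 / 4 = 7/80.
So any delta <= 7/80 works. Conversely, if delta > 7/80, then x = -3 + 7/80 satisfies |x - (-3)| = 7/80 < delta but |f(x) - f(-3)| = 4 * 7/80 = 7/20, which is not < 7/20; so no larger delta works.
Hence the largest such delta is 7/80.

7/80


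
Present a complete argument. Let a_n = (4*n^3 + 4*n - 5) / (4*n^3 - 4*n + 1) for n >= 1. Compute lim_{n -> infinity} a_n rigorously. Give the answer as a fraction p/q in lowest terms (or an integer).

Divide numerator and denominator by n^3, the highest power:
numerator / n^3 = 4 + 4/n^2 - 5/n^3
denominator / n^3 = 4 - 4/n^2 + n^(-3)
As n -> infinity, all terms of the form c/n^k (k >= 1) tend to 0.
So numerator / n^3 -> 4 and denominator / n^3 -> 4.
Therefore lim a_n = 1.

1


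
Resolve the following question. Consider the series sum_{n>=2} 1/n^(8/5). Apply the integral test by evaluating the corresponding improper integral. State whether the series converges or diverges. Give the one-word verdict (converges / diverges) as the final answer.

Let f(x) = x^(-8/5). Then f is positive, continuous, and decreasing on [2, infinity), so the integral test applies.
Compute the improper integral int_{2}^infinity f(x) dx:
  antiderivative F(x) = -5/(3*x^(3/5)).
  As x -> infinity, F(x) -> 0 (since p = 8/5 > 1).
  So int = F(infinity) - F(2) = 0 - (-5*2^(2/5)/6) = 5*2^(2/5)/6.
  Finite, so by the integral test, the series converges.

converges


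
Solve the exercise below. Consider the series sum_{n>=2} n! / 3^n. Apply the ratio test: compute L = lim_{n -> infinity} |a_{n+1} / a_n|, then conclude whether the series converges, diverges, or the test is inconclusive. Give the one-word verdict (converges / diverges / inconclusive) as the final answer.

Let a_n denote the general term. Form the ratio a_{n+1}/a_n and simplify:
a_{n+1}/a_n = n/3 + 1/3
Take the limit as n -> infinity: L = infinity.
Since L = infinity > 1 (or L = infinity), the ratio test implies the series diverges.

diverges


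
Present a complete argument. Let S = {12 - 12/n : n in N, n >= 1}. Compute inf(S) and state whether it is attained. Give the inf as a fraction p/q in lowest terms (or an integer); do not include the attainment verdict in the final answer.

Analysis:
- Values: 0, 6, 8, 9, ... strictly increasing.
- Minimum is 0 (n=1); inf = 0 (attained).
- 12 - 12/n -> 12 from below; sup = 12, not attained.
Conclusion: inf(S) = 0, attained in S.

0


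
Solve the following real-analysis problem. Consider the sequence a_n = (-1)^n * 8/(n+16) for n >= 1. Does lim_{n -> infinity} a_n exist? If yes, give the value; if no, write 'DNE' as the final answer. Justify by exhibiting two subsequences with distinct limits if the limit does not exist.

Examine the behaviour of a_n along subsequences.
Even-n subsequence a_{2k} = 8/(2k+16) -> 0. Odd-n subsequence a_{2k+1} = -8/(2k+17) -> 0. Both tend to 0, which suggests the limit is 0; verify directly.
|a_n - 0| = 8/(n+16) < 8/n for every n >= 1.
Given epsilon > 0, choose a positive integer N > 8/epsilon. Then for all n >= N, |a_n| < 8/n <= 8/N < epsilon.
So by the definition of the limit, lim a_n exists and equals 0.

0


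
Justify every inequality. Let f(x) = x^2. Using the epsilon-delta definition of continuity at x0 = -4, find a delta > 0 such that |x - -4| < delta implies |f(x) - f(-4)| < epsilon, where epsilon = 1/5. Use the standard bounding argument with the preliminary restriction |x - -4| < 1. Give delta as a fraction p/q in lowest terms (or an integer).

Factor: |x^2 - (-4)^2| = |x - -4| * |x + -4|.
Impose |x - -4| < 1 first. Then |x + -4| = |(x - -4) + 2*(-4)| <= |x - -4| + 2*|-4| < 1 + 8 = 9.
So |x^2 - (-4)^2| < delta * 9.
We need delta * 9 <= 1/5, i.e. delta <= 1/5/9 = 1/45.
Since 1/45 < 1, this is tighter than 1; take delta = 1/45.
So delta = 1/45 works.

1/45


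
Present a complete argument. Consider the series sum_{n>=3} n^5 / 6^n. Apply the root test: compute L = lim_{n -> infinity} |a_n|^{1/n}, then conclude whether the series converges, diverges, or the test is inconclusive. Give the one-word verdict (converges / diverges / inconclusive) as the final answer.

Let a_n denote the general term. Form |a_n|^(1/n) and simplify:
|a_n|^(1/n) = n^(5/n)/6
Take the limit as n -> infinity: L = 1/6.
Since L = 1/6 < 1, the root test implies convergence.

converges


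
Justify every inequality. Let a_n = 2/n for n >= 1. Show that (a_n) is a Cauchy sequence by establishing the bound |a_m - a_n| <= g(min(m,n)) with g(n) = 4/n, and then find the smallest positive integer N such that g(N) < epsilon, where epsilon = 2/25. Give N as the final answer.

For any m, n >= 1, by the triangle inequality:
|a_m - a_n| = |2/m - 2/n| <= 2*1/m + 2*1/n <= 4/min(m,n).
So g(n) = 4/n bounds the Cauchy difference. Since g(n) -> 0, (a_n) is Cauchy.
Now solve g(N) < 2/25: 4/N < 2/25 <=> N > 4 / (2/25) = 50.
The smallest integer strictly greater than 50 is N = 51.
Check: g(51) = 4/51 = 4/51 < 2/25; g(50) = 2/25 >= 2/25. So N = 51.

51


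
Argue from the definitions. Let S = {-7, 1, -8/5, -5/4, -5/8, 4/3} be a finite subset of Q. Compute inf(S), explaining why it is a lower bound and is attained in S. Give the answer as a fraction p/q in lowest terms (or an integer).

S is finite, so inf(S) = min(S).
Sorted increasing:
-7, -8/5, -5/4, -5/8, 1, 4/3
The extremum is -7.
For every x in S, x >= -7. And -7 is in S, so it is attained.
Therefore inf(S) = -7.

-7


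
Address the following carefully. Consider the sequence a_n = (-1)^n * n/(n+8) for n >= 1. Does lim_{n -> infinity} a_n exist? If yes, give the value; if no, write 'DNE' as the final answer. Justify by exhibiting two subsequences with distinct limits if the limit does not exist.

Examine the behaviour of a_n along subsequences.
a_{2k} = 2k/(2k+8) -> 1. a_{2k+1} = -(2k+1)/(2k+9) -> -1.
Since these two subsequential limits are 1 and -1, distinct, the full sequence cannot converge (a convergent sequence has all subsequences tending to the same limit). So lim a_n does not exist.

DNE


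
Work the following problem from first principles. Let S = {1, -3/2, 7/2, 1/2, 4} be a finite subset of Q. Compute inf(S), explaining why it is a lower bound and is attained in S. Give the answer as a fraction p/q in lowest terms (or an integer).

S is finite, so inf(S) = min(S).
Sorted increasing:
-3/2, 1/2, 1, 7/2, 4
The extremum is -3/2.
For every x in S, x >= -3/2. And -3/2 is in S, so it is attained.
Therefore inf(S) = -3/2.

-3/2


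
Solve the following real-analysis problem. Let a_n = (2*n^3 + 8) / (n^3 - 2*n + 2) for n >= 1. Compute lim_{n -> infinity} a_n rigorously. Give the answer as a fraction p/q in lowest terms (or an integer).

Divide numerator and denominator by n^3, the highest power:
numerator / n^3 = 2 + 8/n^3
denominator / n^3 = 1 - 2/n^2 + 2/n^3
As n -> infinity, all terms of the form c/n^k (k >= 1) tend to 0.
So numerator / n^3 -> 2 and denominator / n^3 -> 1.
Therefore lim a_n = 2.

2


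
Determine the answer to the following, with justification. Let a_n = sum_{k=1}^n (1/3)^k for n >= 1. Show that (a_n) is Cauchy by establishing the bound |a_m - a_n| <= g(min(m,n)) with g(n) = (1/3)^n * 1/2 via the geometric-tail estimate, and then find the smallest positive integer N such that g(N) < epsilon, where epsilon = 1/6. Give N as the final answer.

For m > n >= 1: |a_m - a_n| = sum_{k=n+1}^m (1/3)^k < sum_{k=n+1}^infinity (1/3)^k = (1/3)^(n+1) / (1 - 1/3) = (1/3)^n * (1/3) * (3/2) = (1/3)^n * 1/2.
So g(n) = (1/3)^n / 2. Since g(n) -> 0, (a_n) is Cauchy.
Now solve g(N) < 1/6: (1/3)^N / 2 < 1/6 <=> 3^N > 1 / (2 * 1/6) = 3.
Check powers of 3: 3^1 = 3 <= 3, 3^2 = 9 > 3.
So the smallest such N is 2. Check: g(2) = 1/(2 * 9) = 1/18 < 1/6.

2


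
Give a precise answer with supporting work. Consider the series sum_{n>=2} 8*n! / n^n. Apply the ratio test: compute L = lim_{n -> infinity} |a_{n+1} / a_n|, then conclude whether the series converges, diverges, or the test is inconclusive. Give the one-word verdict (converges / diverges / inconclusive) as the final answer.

Let a_n denote the general term. Form the ratio a_{n+1}/a_n and simplify:
a_{n+1}/a_n = (n/(n + 1))^n
Take the limit as n -> infinity: L = exp(-1).
Since L = exp(-1) < 1, the ratio test implies the series converges.

converges
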